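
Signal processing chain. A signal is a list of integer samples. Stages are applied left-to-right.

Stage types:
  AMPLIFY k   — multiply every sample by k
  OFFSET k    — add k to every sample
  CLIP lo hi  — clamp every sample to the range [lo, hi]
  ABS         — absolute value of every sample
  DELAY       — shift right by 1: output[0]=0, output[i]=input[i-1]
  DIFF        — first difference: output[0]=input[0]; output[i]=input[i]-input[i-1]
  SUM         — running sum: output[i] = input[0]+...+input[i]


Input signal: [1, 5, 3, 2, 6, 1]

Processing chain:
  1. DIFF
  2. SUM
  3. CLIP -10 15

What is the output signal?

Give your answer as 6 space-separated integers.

Input: [1, 5, 3, 2, 6, 1]
Stage 1 (DIFF): s[0]=1, 5-1=4, 3-5=-2, 2-3=-1, 6-2=4, 1-6=-5 -> [1, 4, -2, -1, 4, -5]
Stage 2 (SUM): sum[0..0]=1, sum[0..1]=5, sum[0..2]=3, sum[0..3]=2, sum[0..4]=6, sum[0..5]=1 -> [1, 5, 3, 2, 6, 1]
Stage 3 (CLIP -10 15): clip(1,-10,15)=1, clip(5,-10,15)=5, clip(3,-10,15)=3, clip(2,-10,15)=2, clip(6,-10,15)=6, clip(1,-10,15)=1 -> [1, 5, 3, 2, 6, 1]

Answer: 1 5 3 2 6 1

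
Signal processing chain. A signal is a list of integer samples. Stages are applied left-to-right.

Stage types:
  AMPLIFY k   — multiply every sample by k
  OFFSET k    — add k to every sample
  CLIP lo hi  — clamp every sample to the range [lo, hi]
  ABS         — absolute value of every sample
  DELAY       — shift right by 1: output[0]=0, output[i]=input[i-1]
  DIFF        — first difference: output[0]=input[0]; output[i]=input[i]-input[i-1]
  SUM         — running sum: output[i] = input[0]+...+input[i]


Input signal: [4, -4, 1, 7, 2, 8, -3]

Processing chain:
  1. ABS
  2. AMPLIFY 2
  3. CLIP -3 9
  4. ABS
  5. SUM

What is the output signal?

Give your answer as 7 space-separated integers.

Input: [4, -4, 1, 7, 2, 8, -3]
Stage 1 (ABS): |4|=4, |-4|=4, |1|=1, |7|=7, |2|=2, |8|=8, |-3|=3 -> [4, 4, 1, 7, 2, 8, 3]
Stage 2 (AMPLIFY 2): 4*2=8, 4*2=8, 1*2=2, 7*2=14, 2*2=4, 8*2=16, 3*2=6 -> [8, 8, 2, 14, 4, 16, 6]
Stage 3 (CLIP -3 9): clip(8,-3,9)=8, clip(8,-3,9)=8, clip(2,-3,9)=2, clip(14,-3,9)=9, clip(4,-3,9)=4, clip(16,-3,9)=9, clip(6,-3,9)=6 -> [8, 8, 2, 9, 4, 9, 6]
Stage 4 (ABS): |8|=8, |8|=8, |2|=2, |9|=9, |4|=4, |9|=9, |6|=6 -> [8, 8, 2, 9, 4, 9, 6]
Stage 5 (SUM): sum[0..0]=8, sum[0..1]=16, sum[0..2]=18, sum[0..3]=27, sum[0..4]=31, sum[0..5]=40, sum[0..6]=46 -> [8, 16, 18, 27, 31, 40, 46]

Answer: 8 16 18 27 31 40 46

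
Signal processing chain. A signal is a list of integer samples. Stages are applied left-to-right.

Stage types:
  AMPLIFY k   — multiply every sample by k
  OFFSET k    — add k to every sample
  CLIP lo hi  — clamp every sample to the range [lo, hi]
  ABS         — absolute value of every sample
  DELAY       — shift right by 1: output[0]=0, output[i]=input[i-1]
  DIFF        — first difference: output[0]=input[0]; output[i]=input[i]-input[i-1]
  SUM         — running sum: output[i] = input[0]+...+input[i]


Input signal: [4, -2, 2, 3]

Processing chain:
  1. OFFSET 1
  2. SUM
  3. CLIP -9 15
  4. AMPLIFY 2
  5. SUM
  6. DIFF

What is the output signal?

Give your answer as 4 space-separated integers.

Answer: 10 8 14 22

Derivation:
Input: [4, -2, 2, 3]
Stage 1 (OFFSET 1): 4+1=5, -2+1=-1, 2+1=3, 3+1=4 -> [5, -1, 3, 4]
Stage 2 (SUM): sum[0..0]=5, sum[0..1]=4, sum[0..2]=7, sum[0..3]=11 -> [5, 4, 7, 11]
Stage 3 (CLIP -9 15): clip(5,-9,15)=5, clip(4,-9,15)=4, clip(7,-9,15)=7, clip(11,-9,15)=11 -> [5, 4, 7, 11]
Stage 4 (AMPLIFY 2): 5*2=10, 4*2=8, 7*2=14, 11*2=22 -> [10, 8, 14, 22]
Stage 5 (SUM): sum[0..0]=10, sum[0..1]=18, sum[0..2]=32, sum[0..3]=54 -> [10, 18, 32, 54]
Stage 6 (DIFF): s[0]=10, 18-10=8, 32-18=14, 54-32=22 -> [10, 8, 14, 22]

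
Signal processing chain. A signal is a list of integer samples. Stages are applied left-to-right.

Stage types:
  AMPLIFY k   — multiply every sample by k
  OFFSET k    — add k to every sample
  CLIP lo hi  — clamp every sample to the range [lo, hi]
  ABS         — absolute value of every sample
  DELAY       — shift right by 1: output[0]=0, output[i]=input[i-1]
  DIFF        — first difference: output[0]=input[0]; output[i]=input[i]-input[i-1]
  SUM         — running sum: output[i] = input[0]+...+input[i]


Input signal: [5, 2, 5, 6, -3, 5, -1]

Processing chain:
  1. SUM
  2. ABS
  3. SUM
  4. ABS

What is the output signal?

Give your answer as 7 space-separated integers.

Answer: 5 12 24 42 57 77 96

Derivation:
Input: [5, 2, 5, 6, -3, 5, -1]
Stage 1 (SUM): sum[0..0]=5, sum[0..1]=7, sum[0..2]=12, sum[0..3]=18, sum[0..4]=15, sum[0..5]=20, sum[0..6]=19 -> [5, 7, 12, 18, 15, 20, 19]
Stage 2 (ABS): |5|=5, |7|=7, |12|=12, |18|=18, |15|=15, |20|=20, |19|=19 -> [5, 7, 12, 18, 15, 20, 19]
Stage 3 (SUM): sum[0..0]=5, sum[0..1]=12, sum[0..2]=24, sum[0..3]=42, sum[0..4]=57, sum[0..5]=77, sum[0..6]=96 -> [5, 12, 24, 42, 57, 77, 96]
Stage 4 (ABS): |5|=5, |12|=12, |24|=24, |42|=42, |57|=57, |77|=77, |96|=96 -> [5, 12, 24, 42, 57, 77, 96]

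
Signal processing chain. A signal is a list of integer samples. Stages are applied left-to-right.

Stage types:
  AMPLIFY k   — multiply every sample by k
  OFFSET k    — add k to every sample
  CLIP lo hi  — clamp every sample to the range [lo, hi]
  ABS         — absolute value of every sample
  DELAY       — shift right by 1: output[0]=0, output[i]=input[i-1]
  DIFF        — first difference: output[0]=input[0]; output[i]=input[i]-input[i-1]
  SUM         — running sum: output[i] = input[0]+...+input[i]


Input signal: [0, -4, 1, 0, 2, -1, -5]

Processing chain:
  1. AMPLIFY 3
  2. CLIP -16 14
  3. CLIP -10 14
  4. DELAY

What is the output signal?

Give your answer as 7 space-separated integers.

Answer: 0 0 -10 3 0 6 -3

Derivation:
Input: [0, -4, 1, 0, 2, -1, -5]
Stage 1 (AMPLIFY 3): 0*3=0, -4*3=-12, 1*3=3, 0*3=0, 2*3=6, -1*3=-3, -5*3=-15 -> [0, -12, 3, 0, 6, -3, -15]
Stage 2 (CLIP -16 14): clip(0,-16,14)=0, clip(-12,-16,14)=-12, clip(3,-16,14)=3, clip(0,-16,14)=0, clip(6,-16,14)=6, clip(-3,-16,14)=-3, clip(-15,-16,14)=-15 -> [0, -12, 3, 0, 6, -3, -15]
Stage 3 (CLIP -10 14): clip(0,-10,14)=0, clip(-12,-10,14)=-10, clip(3,-10,14)=3, clip(0,-10,14)=0, clip(6,-10,14)=6, clip(-3,-10,14)=-3, clip(-15,-10,14)=-10 -> [0, -10, 3, 0, 6, -3, -10]
Stage 4 (DELAY): [0, 0, -10, 3, 0, 6, -3] = [0, 0, -10, 3, 0, 6, -3] -> [0, 0, -10, 3, 0, 6, -3]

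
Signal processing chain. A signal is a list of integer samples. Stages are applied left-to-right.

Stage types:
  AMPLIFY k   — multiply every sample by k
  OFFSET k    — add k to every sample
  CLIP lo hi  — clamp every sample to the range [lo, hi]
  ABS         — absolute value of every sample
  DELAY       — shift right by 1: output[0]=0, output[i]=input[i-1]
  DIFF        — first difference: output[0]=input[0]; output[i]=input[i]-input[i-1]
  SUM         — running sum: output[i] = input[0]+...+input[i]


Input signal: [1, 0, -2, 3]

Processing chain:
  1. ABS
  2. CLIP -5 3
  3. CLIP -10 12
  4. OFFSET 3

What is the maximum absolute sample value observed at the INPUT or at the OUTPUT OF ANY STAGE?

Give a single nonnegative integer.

Answer: 6

Derivation:
Input: [1, 0, -2, 3] (max |s|=3)
Stage 1 (ABS): |1|=1, |0|=0, |-2|=2, |3|=3 -> [1, 0, 2, 3] (max |s|=3)
Stage 2 (CLIP -5 3): clip(1,-5,3)=1, clip(0,-5,3)=0, clip(2,-5,3)=2, clip(3,-5,3)=3 -> [1, 0, 2, 3] (max |s|=3)
Stage 3 (CLIP -10 12): clip(1,-10,12)=1, clip(0,-10,12)=0, clip(2,-10,12)=2, clip(3,-10,12)=3 -> [1, 0, 2, 3] (max |s|=3)
Stage 4 (OFFSET 3): 1+3=4, 0+3=3, 2+3=5, 3+3=6 -> [4, 3, 5, 6] (max |s|=6)
Overall max amplitude: 6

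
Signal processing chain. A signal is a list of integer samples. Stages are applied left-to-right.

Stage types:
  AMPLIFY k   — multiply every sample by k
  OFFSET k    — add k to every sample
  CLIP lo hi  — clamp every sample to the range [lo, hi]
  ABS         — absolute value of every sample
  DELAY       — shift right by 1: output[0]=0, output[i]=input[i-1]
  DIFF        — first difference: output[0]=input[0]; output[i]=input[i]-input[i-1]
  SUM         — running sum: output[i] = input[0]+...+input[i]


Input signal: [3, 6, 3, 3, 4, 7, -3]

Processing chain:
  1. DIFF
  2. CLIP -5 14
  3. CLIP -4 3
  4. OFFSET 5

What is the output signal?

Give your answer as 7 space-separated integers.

Answer: 8 8 2 5 6 8 1

Derivation:
Input: [3, 6, 3, 3, 4, 7, -3]
Stage 1 (DIFF): s[0]=3, 6-3=3, 3-6=-3, 3-3=0, 4-3=1, 7-4=3, -3-7=-10 -> [3, 3, -3, 0, 1, 3, -10]
Stage 2 (CLIP -5 14): clip(3,-5,14)=3, clip(3,-5,14)=3, clip(-3,-5,14)=-3, clip(0,-5,14)=0, clip(1,-5,14)=1, clip(3,-5,14)=3, clip(-10,-5,14)=-5 -> [3, 3, -3, 0, 1, 3, -5]
Stage 3 (CLIP -4 3): clip(3,-4,3)=3, clip(3,-4,3)=3, clip(-3,-4,3)=-3, clip(0,-4,3)=0, clip(1,-4,3)=1, clip(3,-4,3)=3, clip(-5,-4,3)=-4 -> [3, 3, -3, 0, 1, 3, -4]
Stage 4 (OFFSET 5): 3+5=8, 3+5=8, -3+5=2, 0+5=5, 1+5=6, 3+5=8, -4+5=1 -> [8, 8, 2, 5, 6, 8, 1]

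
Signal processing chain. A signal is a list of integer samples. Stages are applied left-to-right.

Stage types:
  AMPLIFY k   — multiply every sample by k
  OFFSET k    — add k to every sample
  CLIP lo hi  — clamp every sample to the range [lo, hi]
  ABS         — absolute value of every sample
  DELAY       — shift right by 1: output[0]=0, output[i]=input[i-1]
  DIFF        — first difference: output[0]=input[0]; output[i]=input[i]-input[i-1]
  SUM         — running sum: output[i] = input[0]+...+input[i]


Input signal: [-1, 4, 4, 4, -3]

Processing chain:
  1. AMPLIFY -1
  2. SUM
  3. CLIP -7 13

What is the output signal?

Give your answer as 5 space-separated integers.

Answer: 1 -3 -7 -7 -7

Derivation:
Input: [-1, 4, 4, 4, -3]
Stage 1 (AMPLIFY -1): -1*-1=1, 4*-1=-4, 4*-1=-4, 4*-1=-4, -3*-1=3 -> [1, -4, -4, -4, 3]
Stage 2 (SUM): sum[0..0]=1, sum[0..1]=-3, sum[0..2]=-7, sum[0..3]=-11, sum[0..4]=-8 -> [1, -3, -7, -11, -8]
Stage 3 (CLIP -7 13): clip(1,-7,13)=1, clip(-3,-7,13)=-3, clip(-7,-7,13)=-7, clip(-11,-7,13)=-7, clip(-8,-7,13)=-7 -> [1, -3, -7, -7, -7]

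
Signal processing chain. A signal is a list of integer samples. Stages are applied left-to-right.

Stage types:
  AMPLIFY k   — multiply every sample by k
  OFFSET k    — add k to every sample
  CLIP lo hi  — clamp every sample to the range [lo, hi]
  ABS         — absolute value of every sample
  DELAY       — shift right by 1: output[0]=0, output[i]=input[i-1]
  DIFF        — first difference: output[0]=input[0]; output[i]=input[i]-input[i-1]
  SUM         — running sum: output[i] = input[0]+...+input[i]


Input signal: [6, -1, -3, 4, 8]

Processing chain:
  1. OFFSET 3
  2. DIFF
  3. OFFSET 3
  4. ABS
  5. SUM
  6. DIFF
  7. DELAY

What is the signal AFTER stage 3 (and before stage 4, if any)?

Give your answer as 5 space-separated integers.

Answer: 12 -4 1 10 7

Derivation:
Input: [6, -1, -3, 4, 8]
Stage 1 (OFFSET 3): 6+3=9, -1+3=2, -3+3=0, 4+3=7, 8+3=11 -> [9, 2, 0, 7, 11]
Stage 2 (DIFF): s[0]=9, 2-9=-7, 0-2=-2, 7-0=7, 11-7=4 -> [9, -7, -2, 7, 4]
Stage 3 (OFFSET 3): 9+3=12, -7+3=-4, -2+3=1, 7+3=10, 4+3=7 -> [12, -4, 1, 10, 7]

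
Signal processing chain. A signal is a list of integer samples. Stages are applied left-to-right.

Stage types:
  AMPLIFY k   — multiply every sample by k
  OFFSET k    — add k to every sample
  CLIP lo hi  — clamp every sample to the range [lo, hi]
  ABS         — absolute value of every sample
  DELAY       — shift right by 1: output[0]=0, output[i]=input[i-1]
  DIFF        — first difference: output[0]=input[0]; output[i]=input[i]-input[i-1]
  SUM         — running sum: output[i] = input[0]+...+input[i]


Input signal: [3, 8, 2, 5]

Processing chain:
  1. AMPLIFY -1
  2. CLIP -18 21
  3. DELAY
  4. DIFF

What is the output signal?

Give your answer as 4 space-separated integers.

Answer: 0 -3 -5 6

Derivation:
Input: [3, 8, 2, 5]
Stage 1 (AMPLIFY -1): 3*-1=-3, 8*-1=-8, 2*-1=-2, 5*-1=-5 -> [-3, -8, -2, -5]
Stage 2 (CLIP -18 21): clip(-3,-18,21)=-3, clip(-8,-18,21)=-8, clip(-2,-18,21)=-2, clip(-5,-18,21)=-5 -> [-3, -8, -2, -5]
Stage 3 (DELAY): [0, -3, -8, -2] = [0, -3, -8, -2] -> [0, -3, -8, -2]
Stage 4 (DIFF): s[0]=0, -3-0=-3, -8--3=-5, -2--8=6 -> [0, -3, -5, 6]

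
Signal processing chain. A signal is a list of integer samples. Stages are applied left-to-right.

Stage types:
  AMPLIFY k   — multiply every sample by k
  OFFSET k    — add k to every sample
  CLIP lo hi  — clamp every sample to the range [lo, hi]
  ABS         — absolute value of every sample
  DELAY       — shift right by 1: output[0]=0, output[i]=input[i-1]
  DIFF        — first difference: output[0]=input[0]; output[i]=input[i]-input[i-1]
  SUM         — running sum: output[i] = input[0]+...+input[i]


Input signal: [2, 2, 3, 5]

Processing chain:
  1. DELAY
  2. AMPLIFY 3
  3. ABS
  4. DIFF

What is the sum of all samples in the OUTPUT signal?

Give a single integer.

Input: [2, 2, 3, 5]
Stage 1 (DELAY): [0, 2, 2, 3] = [0, 2, 2, 3] -> [0, 2, 2, 3]
Stage 2 (AMPLIFY 3): 0*3=0, 2*3=6, 2*3=6, 3*3=9 -> [0, 6, 6, 9]
Stage 3 (ABS): |0|=0, |6|=6, |6|=6, |9|=9 -> [0, 6, 6, 9]
Stage 4 (DIFF): s[0]=0, 6-0=6, 6-6=0, 9-6=3 -> [0, 6, 0, 3]
Output sum: 9

Answer: 9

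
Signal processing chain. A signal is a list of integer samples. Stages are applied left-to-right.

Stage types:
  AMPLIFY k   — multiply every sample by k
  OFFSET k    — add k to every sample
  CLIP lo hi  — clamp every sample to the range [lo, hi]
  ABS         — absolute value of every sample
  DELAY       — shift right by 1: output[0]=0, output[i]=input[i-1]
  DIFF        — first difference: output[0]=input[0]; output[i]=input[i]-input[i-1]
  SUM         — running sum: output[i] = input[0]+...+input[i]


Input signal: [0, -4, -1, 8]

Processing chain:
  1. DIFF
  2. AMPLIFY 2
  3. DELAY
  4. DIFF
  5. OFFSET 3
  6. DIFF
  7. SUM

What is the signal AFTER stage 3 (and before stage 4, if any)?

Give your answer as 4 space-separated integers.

Answer: 0 0 -8 6

Derivation:
Input: [0, -4, -1, 8]
Stage 1 (DIFF): s[0]=0, -4-0=-4, -1--4=3, 8--1=9 -> [0, -4, 3, 9]
Stage 2 (AMPLIFY 2): 0*2=0, -4*2=-8, 3*2=6, 9*2=18 -> [0, -8, 6, 18]
Stage 3 (DELAY): [0, 0, -8, 6] = [0, 0, -8, 6] -> [0, 0, -8, 6]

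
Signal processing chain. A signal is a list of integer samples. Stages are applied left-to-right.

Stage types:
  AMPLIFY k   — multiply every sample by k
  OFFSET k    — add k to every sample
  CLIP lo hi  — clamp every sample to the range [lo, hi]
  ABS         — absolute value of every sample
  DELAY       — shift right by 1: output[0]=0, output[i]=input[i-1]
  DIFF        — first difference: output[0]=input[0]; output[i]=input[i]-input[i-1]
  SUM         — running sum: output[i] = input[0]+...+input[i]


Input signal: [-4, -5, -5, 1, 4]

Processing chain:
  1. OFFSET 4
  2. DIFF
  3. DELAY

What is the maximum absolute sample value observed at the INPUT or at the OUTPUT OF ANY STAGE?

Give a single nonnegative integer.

Answer: 8

Derivation:
Input: [-4, -5, -5, 1, 4] (max |s|=5)
Stage 1 (OFFSET 4): -4+4=0, -5+4=-1, -5+4=-1, 1+4=5, 4+4=8 -> [0, -1, -1, 5, 8] (max |s|=8)
Stage 2 (DIFF): s[0]=0, -1-0=-1, -1--1=0, 5--1=6, 8-5=3 -> [0, -1, 0, 6, 3] (max |s|=6)
Stage 3 (DELAY): [0, 0, -1, 0, 6] = [0, 0, -1, 0, 6] -> [0, 0, -1, 0, 6] (max |s|=6)
Overall max amplitude: 8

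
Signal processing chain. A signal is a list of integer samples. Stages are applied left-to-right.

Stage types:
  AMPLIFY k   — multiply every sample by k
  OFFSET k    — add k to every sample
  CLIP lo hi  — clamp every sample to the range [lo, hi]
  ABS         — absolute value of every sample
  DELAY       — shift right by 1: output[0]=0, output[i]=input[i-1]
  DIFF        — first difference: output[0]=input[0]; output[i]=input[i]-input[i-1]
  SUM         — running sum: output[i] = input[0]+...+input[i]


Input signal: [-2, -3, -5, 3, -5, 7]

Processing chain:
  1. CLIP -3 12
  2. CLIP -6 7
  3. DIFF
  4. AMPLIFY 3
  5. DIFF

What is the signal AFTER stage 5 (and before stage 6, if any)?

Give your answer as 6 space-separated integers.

Answer: -6 3 3 18 -36 48

Derivation:
Input: [-2, -3, -5, 3, -5, 7]
Stage 1 (CLIP -3 12): clip(-2,-3,12)=-2, clip(-3,-3,12)=-3, clip(-5,-3,12)=-3, clip(3,-3,12)=3, clip(-5,-3,12)=-3, clip(7,-3,12)=7 -> [-2, -3, -3, 3, -3, 7]
Stage 2 (CLIP -6 7): clip(-2,-6,7)=-2, clip(-3,-6,7)=-3, clip(-3,-6,7)=-3, clip(3,-6,7)=3, clip(-3,-6,7)=-3, clip(7,-6,7)=7 -> [-2, -3, -3, 3, -3, 7]
Stage 3 (DIFF): s[0]=-2, -3--2=-1, -3--3=0, 3--3=6, -3-3=-6, 7--3=10 -> [-2, -1, 0, 6, -6, 10]
Stage 4 (AMPLIFY 3): -2*3=-6, -1*3=-3, 0*3=0, 6*3=18, -6*3=-18, 10*3=30 -> [-6, -3, 0, 18, -18, 30]
Stage 5 (DIFF): s[0]=-6, -3--6=3, 0--3=3, 18-0=18, -18-18=-36, 30--18=48 -> [-6, 3, 3, 18, -36, 48]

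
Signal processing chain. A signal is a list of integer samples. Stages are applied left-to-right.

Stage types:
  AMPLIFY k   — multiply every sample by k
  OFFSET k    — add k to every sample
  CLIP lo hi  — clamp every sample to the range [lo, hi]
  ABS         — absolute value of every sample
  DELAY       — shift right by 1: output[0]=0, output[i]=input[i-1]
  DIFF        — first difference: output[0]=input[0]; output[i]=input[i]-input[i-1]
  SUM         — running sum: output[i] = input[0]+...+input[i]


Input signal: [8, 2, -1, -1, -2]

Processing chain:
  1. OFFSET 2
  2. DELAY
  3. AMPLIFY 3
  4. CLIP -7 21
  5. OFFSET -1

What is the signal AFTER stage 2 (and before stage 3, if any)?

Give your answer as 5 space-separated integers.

Input: [8, 2, -1, -1, -2]
Stage 1 (OFFSET 2): 8+2=10, 2+2=4, -1+2=1, -1+2=1, -2+2=0 -> [10, 4, 1, 1, 0]
Stage 2 (DELAY): [0, 10, 4, 1, 1] = [0, 10, 4, 1, 1] -> [0, 10, 4, 1, 1]

Answer: 0 10 4 1 1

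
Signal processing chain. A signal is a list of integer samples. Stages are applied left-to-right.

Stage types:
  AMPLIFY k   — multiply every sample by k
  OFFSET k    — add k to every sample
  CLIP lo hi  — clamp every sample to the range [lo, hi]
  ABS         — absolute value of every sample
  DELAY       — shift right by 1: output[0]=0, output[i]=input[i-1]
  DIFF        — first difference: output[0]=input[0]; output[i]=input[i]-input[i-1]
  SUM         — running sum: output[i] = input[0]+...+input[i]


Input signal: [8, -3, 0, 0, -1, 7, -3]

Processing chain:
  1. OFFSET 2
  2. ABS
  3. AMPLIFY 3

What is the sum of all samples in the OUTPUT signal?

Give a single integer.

Answer: 78

Derivation:
Input: [8, -3, 0, 0, -1, 7, -3]
Stage 1 (OFFSET 2): 8+2=10, -3+2=-1, 0+2=2, 0+2=2, -1+2=1, 7+2=9, -3+2=-1 -> [10, -1, 2, 2, 1, 9, -1]
Stage 2 (ABS): |10|=10, |-1|=1, |2|=2, |2|=2, |1|=1, |9|=9, |-1|=1 -> [10, 1, 2, 2, 1, 9, 1]
Stage 3 (AMPLIFY 3): 10*3=30, 1*3=3, 2*3=6, 2*3=6, 1*3=3, 9*3=27, 1*3=3 -> [30, 3, 6, 6, 3, 27, 3]
Output sum: 78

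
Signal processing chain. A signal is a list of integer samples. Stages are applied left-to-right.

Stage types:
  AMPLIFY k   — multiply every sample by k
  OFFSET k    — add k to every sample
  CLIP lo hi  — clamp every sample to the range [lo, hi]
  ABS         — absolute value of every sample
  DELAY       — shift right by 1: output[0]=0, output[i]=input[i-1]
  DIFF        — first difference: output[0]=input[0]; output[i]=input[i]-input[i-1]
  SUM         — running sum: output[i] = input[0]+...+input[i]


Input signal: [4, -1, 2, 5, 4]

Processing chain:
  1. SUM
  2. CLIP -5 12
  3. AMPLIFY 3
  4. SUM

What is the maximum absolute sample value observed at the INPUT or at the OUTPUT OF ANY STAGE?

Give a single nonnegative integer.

Answer: 102

Derivation:
Input: [4, -1, 2, 5, 4] (max |s|=5)
Stage 1 (SUM): sum[0..0]=4, sum[0..1]=3, sum[0..2]=5, sum[0..3]=10, sum[0..4]=14 -> [4, 3, 5, 10, 14] (max |s|=14)
Stage 2 (CLIP -5 12): clip(4,-5,12)=4, clip(3,-5,12)=3, clip(5,-5,12)=5, clip(10,-5,12)=10, clip(14,-5,12)=12 -> [4, 3, 5, 10, 12] (max |s|=12)
Stage 3 (AMPLIFY 3): 4*3=12, 3*3=9, 5*3=15, 10*3=30, 12*3=36 -> [12, 9, 15, 30, 36] (max |s|=36)
Stage 4 (SUM): sum[0..0]=12, sum[0..1]=21, sum[0..2]=36, sum[0..3]=66, sum[0..4]=102 -> [12, 21, 36, 66, 102] (max |s|=102)
Overall max amplitude: 102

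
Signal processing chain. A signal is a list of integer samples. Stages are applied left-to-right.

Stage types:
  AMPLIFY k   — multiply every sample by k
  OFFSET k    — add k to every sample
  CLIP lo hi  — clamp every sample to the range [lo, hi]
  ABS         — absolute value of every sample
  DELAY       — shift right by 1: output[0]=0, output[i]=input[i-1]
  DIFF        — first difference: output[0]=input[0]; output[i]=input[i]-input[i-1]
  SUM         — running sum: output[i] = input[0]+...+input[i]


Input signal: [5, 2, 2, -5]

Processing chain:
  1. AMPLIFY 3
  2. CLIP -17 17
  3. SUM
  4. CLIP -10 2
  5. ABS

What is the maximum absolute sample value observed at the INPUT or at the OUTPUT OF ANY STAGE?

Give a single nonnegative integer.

Answer: 27

Derivation:
Input: [5, 2, 2, -5] (max |s|=5)
Stage 1 (AMPLIFY 3): 5*3=15, 2*3=6, 2*3=6, -5*3=-15 -> [15, 6, 6, -15] (max |s|=15)
Stage 2 (CLIP -17 17): clip(15,-17,17)=15, clip(6,-17,17)=6, clip(6,-17,17)=6, clip(-15,-17,17)=-15 -> [15, 6, 6, -15] (max |s|=15)
Stage 3 (SUM): sum[0..0]=15, sum[0..1]=21, sum[0..2]=27, sum[0..3]=12 -> [15, 21, 27, 12] (max |s|=27)
Stage 4 (CLIP -10 2): clip(15,-10,2)=2, clip(21,-10,2)=2, clip(27,-10,2)=2, clip(12,-10,2)=2 -> [2, 2, 2, 2] (max |s|=2)
Stage 5 (ABS): |2|=2, |2|=2, |2|=2, |2|=2 -> [2, 2, 2, 2] (max |s|=2)
Overall max amplitude: 27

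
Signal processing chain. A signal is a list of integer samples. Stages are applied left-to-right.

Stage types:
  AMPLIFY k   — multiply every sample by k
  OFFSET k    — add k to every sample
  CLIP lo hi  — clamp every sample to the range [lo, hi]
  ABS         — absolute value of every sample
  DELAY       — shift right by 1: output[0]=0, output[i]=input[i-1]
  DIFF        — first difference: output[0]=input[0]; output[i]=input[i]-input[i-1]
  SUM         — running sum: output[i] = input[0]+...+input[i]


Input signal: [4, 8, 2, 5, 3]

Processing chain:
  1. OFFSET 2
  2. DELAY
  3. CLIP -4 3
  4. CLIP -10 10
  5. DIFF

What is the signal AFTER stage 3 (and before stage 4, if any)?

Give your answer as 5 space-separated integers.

Input: [4, 8, 2, 5, 3]
Stage 1 (OFFSET 2): 4+2=6, 8+2=10, 2+2=4, 5+2=7, 3+2=5 -> [6, 10, 4, 7, 5]
Stage 2 (DELAY): [0, 6, 10, 4, 7] = [0, 6, 10, 4, 7] -> [0, 6, 10, 4, 7]
Stage 3 (CLIP -4 3): clip(0,-4,3)=0, clip(6,-4,3)=3, clip(10,-4,3)=3, clip(4,-4,3)=3, clip(7,-4,3)=3 -> [0, 3, 3, 3, 3]

Answer: 0 3 3 3 3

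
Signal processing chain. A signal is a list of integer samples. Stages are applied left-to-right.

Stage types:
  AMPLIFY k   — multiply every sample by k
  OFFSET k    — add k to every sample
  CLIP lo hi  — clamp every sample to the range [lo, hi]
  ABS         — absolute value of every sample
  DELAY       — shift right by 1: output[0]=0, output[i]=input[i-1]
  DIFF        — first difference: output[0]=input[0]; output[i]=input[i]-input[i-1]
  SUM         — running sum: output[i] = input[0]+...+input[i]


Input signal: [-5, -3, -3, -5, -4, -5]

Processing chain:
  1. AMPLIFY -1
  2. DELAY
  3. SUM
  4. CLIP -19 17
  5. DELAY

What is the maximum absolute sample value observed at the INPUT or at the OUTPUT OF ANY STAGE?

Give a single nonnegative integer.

Input: [-5, -3, -3, -5, -4, -5] (max |s|=5)
Stage 1 (AMPLIFY -1): -5*-1=5, -3*-1=3, -3*-1=3, -5*-1=5, -4*-1=4, -5*-1=5 -> [5, 3, 3, 5, 4, 5] (max |s|=5)
Stage 2 (DELAY): [0, 5, 3, 3, 5, 4] = [0, 5, 3, 3, 5, 4] -> [0, 5, 3, 3, 5, 4] (max |s|=5)
Stage 3 (SUM): sum[0..0]=0, sum[0..1]=5, sum[0..2]=8, sum[0..3]=11, sum[0..4]=16, sum[0..5]=20 -> [0, 5, 8, 11, 16, 20] (max |s|=20)
Stage 4 (CLIP -19 17): clip(0,-19,17)=0, clip(5,-19,17)=5, clip(8,-19,17)=8, clip(11,-19,17)=11, clip(16,-19,17)=16, clip(20,-19,17)=17 -> [0, 5, 8, 11, 16, 17] (max |s|=17)
Stage 5 (DELAY): [0, 0, 5, 8, 11, 16] = [0, 0, 5, 8, 11, 16] -> [0, 0, 5, 8, 11, 16] (max |s|=16)
Overall max amplitude: 20

Answer: 20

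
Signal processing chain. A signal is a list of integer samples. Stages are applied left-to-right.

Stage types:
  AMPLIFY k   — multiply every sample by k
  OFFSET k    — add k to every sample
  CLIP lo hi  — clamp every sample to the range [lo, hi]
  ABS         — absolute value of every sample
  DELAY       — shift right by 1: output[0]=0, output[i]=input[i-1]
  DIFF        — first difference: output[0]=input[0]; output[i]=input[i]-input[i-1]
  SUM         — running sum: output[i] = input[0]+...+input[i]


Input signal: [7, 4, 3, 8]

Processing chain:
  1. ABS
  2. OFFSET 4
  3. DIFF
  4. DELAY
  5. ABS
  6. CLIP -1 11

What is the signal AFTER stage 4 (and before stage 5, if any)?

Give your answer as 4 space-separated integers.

Answer: 0 11 -3 -1

Derivation:
Input: [7, 4, 3, 8]
Stage 1 (ABS): |7|=7, |4|=4, |3|=3, |8|=8 -> [7, 4, 3, 8]
Stage 2 (OFFSET 4): 7+4=11, 4+4=8, 3+4=7, 8+4=12 -> [11, 8, 7, 12]
Stage 3 (DIFF): s[0]=11, 8-11=-3, 7-8=-1, 12-7=5 -> [11, -3, -1, 5]
Stage 4 (DELAY): [0, 11, -3, -1] = [0, 11, -3, -1] -> [0, 11, -3, -1]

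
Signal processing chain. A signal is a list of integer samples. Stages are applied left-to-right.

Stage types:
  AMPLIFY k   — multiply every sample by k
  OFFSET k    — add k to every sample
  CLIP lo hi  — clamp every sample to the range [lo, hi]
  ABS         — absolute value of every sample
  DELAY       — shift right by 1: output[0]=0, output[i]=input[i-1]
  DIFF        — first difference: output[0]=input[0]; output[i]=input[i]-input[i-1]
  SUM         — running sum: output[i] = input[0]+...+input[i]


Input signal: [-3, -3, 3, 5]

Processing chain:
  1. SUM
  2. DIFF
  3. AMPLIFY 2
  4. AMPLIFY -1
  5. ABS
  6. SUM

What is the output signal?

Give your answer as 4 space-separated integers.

Answer: 6 12 18 28

Derivation:
Input: [-3, -3, 3, 5]
Stage 1 (SUM): sum[0..0]=-3, sum[0..1]=-6, sum[0..2]=-3, sum[0..3]=2 -> [-3, -6, -3, 2]
Stage 2 (DIFF): s[0]=-3, -6--3=-3, -3--6=3, 2--3=5 -> [-3, -3, 3, 5]
Stage 3 (AMPLIFY 2): -3*2=-6, -3*2=-6, 3*2=6, 5*2=10 -> [-6, -6, 6, 10]
Stage 4 (AMPLIFY -1): -6*-1=6, -6*-1=6, 6*-1=-6, 10*-1=-10 -> [6, 6, -6, -10]
Stage 5 (ABS): |6|=6, |6|=6, |-6|=6, |-10|=10 -> [6, 6, 6, 10]
Stage 6 (SUM): sum[0..0]=6, sum[0..1]=12, sum[0..2]=18, sum[0..3]=28 -> [6, 12, 18, 28]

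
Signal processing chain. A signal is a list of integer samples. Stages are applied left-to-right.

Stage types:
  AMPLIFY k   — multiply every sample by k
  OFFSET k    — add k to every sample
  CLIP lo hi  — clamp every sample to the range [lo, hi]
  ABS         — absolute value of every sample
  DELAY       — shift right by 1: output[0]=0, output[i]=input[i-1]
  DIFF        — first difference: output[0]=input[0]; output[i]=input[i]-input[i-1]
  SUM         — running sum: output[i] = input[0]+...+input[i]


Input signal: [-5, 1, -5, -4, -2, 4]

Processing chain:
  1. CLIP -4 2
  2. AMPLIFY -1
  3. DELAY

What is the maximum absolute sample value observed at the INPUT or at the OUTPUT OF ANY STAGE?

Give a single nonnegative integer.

Answer: 5

Derivation:
Input: [-5, 1, -5, -4, -2, 4] (max |s|=5)
Stage 1 (CLIP -4 2): clip(-5,-4,2)=-4, clip(1,-4,2)=1, clip(-5,-4,2)=-4, clip(-4,-4,2)=-4, clip(-2,-4,2)=-2, clip(4,-4,2)=2 -> [-4, 1, -4, -4, -2, 2] (max |s|=4)
Stage 2 (AMPLIFY -1): -4*-1=4, 1*-1=-1, -4*-1=4, -4*-1=4, -2*-1=2, 2*-1=-2 -> [4, -1, 4, 4, 2, -2] (max |s|=4)
Stage 3 (DELAY): [0, 4, -1, 4, 4, 2] = [0, 4, -1, 4, 4, 2] -> [0, 4, -1, 4, 4, 2] (max |s|=4)
Overall max amplitude: 5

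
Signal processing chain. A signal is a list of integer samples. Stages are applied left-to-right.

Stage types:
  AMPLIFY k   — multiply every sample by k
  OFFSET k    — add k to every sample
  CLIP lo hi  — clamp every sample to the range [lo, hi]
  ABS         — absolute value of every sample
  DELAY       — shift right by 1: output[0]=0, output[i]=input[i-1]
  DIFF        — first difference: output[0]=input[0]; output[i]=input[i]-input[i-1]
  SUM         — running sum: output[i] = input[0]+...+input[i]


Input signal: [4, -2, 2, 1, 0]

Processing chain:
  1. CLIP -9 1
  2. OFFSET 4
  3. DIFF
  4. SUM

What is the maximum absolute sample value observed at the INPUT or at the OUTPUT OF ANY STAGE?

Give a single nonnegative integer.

Input: [4, -2, 2, 1, 0] (max |s|=4)
Stage 1 (CLIP -9 1): clip(4,-9,1)=1, clip(-2,-9,1)=-2, clip(2,-9,1)=1, clip(1,-9,1)=1, clip(0,-9,1)=0 -> [1, -2, 1, 1, 0] (max |s|=2)
Stage 2 (OFFSET 4): 1+4=5, -2+4=2, 1+4=5, 1+4=5, 0+4=4 -> [5, 2, 5, 5, 4] (max |s|=5)
Stage 3 (DIFF): s[0]=5, 2-5=-3, 5-2=3, 5-5=0, 4-5=-1 -> [5, -3, 3, 0, -1] (max |s|=5)
Stage 4 (SUM): sum[0..0]=5, sum[0..1]=2, sum[0..2]=5, sum[0..3]=5, sum[0..4]=4 -> [5, 2, 5, 5, 4] (max |s|=5)
Overall max amplitude: 5

Answer: 5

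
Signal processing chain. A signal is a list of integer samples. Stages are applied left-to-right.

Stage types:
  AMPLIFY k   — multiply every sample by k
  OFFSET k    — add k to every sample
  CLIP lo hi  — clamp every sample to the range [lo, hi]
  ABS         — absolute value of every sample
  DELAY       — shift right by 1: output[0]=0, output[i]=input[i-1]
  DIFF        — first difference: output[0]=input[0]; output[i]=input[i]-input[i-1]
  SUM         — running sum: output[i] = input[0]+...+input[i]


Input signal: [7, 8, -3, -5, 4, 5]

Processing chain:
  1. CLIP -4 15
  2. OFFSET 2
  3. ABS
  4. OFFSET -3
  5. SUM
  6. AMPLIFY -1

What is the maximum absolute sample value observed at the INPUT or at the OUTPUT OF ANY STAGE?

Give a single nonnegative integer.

Answer: 17

Derivation:
Input: [7, 8, -3, -5, 4, 5] (max |s|=8)
Stage 1 (CLIP -4 15): clip(7,-4,15)=7, clip(8,-4,15)=8, clip(-3,-4,15)=-3, clip(-5,-4,15)=-4, clip(4,-4,15)=4, clip(5,-4,15)=5 -> [7, 8, -3, -4, 4, 5] (max |s|=8)
Stage 2 (OFFSET 2): 7+2=9, 8+2=10, -3+2=-1, -4+2=-2, 4+2=6, 5+2=7 -> [9, 10, -1, -2, 6, 7] (max |s|=10)
Stage 3 (ABS): |9|=9, |10|=10, |-1|=1, |-2|=2, |6|=6, |7|=7 -> [9, 10, 1, 2, 6, 7] (max |s|=10)
Stage 4 (OFFSET -3): 9+-3=6, 10+-3=7, 1+-3=-2, 2+-3=-1, 6+-3=3, 7+-3=4 -> [6, 7, -2, -1, 3, 4] (max |s|=7)
Stage 5 (SUM): sum[0..0]=6, sum[0..1]=13, sum[0..2]=11, sum[0..3]=10, sum[0..4]=13, sum[0..5]=17 -> [6, 13, 11, 10, 13, 17] (max |s|=17)
Stage 6 (AMPLIFY -1): 6*-1=-6, 13*-1=-13, 11*-1=-11, 10*-1=-10, 13*-1=-13, 17*-1=-17 -> [-6, -13, -11, -10, -13, -17] (max |s|=17)
Overall max amplitude: 17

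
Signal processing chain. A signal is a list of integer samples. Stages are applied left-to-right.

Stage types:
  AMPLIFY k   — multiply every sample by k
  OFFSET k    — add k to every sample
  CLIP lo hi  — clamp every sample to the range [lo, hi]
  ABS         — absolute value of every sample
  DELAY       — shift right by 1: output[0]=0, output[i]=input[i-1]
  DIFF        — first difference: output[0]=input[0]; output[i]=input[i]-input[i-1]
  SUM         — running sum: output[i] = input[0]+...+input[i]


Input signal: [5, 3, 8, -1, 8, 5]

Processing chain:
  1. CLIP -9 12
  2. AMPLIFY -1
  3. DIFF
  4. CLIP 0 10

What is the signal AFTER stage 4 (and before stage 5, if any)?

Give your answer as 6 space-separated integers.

Input: [5, 3, 8, -1, 8, 5]
Stage 1 (CLIP -9 12): clip(5,-9,12)=5, clip(3,-9,12)=3, clip(8,-9,12)=8, clip(-1,-9,12)=-1, clip(8,-9,12)=8, clip(5,-9,12)=5 -> [5, 3, 8, -1, 8, 5]
Stage 2 (AMPLIFY -1): 5*-1=-5, 3*-1=-3, 8*-1=-8, -1*-1=1, 8*-1=-8, 5*-1=-5 -> [-5, -3, -8, 1, -8, -5]
Stage 3 (DIFF): s[0]=-5, -3--5=2, -8--3=-5, 1--8=9, -8-1=-9, -5--8=3 -> [-5, 2, -5, 9, -9, 3]
Stage 4 (CLIP 0 10): clip(-5,0,10)=0, clip(2,0,10)=2, clip(-5,0,10)=0, clip(9,0,10)=9, clip(-9,0,10)=0, clip(3,0,10)=3 -> [0, 2, 0, 9, 0, 3]

Answer: 0 2 0 9 0 3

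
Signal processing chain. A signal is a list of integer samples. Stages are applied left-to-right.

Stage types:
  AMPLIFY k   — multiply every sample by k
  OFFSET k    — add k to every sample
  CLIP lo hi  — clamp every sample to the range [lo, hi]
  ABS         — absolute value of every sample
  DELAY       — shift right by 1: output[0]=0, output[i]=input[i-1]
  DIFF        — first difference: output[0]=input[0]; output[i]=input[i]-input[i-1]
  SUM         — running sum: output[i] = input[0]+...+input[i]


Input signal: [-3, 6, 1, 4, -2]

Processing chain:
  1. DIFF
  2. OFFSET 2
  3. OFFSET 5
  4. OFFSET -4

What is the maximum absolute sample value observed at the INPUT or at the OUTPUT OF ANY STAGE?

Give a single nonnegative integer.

Input: [-3, 6, 1, 4, -2] (max |s|=6)
Stage 1 (DIFF): s[0]=-3, 6--3=9, 1-6=-5, 4-1=3, -2-4=-6 -> [-3, 9, -5, 3, -6] (max |s|=9)
Stage 2 (OFFSET 2): -3+2=-1, 9+2=11, -5+2=-3, 3+2=5, -6+2=-4 -> [-1, 11, -3, 5, -4] (max |s|=11)
Stage 3 (OFFSET 5): -1+5=4, 11+5=16, -3+5=2, 5+5=10, -4+5=1 -> [4, 16, 2, 10, 1] (max |s|=16)
Stage 4 (OFFSET -4): 4+-4=0, 16+-4=12, 2+-4=-2, 10+-4=6, 1+-4=-3 -> [0, 12, -2, 6, -3] (max |s|=12)
Overall max amplitude: 16

Answer: 16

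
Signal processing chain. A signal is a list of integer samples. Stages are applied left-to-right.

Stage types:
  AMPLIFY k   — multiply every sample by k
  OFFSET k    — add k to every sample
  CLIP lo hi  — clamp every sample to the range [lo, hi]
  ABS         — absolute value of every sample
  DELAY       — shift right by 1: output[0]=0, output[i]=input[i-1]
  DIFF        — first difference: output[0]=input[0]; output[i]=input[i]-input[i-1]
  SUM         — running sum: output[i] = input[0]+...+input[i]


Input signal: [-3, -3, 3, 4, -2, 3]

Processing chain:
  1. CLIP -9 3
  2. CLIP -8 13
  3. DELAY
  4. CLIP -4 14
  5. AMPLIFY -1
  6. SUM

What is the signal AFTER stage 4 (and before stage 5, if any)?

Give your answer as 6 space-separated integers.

Input: [-3, -3, 3, 4, -2, 3]
Stage 1 (CLIP -9 3): clip(-3,-9,3)=-3, clip(-3,-9,3)=-3, clip(3,-9,3)=3, clip(4,-9,3)=3, clip(-2,-9,3)=-2, clip(3,-9,3)=3 -> [-3, -3, 3, 3, -2, 3]
Stage 2 (CLIP -8 13): clip(-3,-8,13)=-3, clip(-3,-8,13)=-3, clip(3,-8,13)=3, clip(3,-8,13)=3, clip(-2,-8,13)=-2, clip(3,-8,13)=3 -> [-3, -3, 3, 3, -2, 3]
Stage 3 (DELAY): [0, -3, -3, 3, 3, -2] = [0, -3, -3, 3, 3, -2] -> [0, -3, -3, 3, 3, -2]
Stage 4 (CLIP -4 14): clip(0,-4,14)=0, clip(-3,-4,14)=-3, clip(-3,-4,14)=-3, clip(3,-4,14)=3, clip(3,-4,14)=3, clip(-2,-4,14)=-2 -> [0, -3, -3, 3, 3, -2]

Answer: 0 -3 -3 3 3 -2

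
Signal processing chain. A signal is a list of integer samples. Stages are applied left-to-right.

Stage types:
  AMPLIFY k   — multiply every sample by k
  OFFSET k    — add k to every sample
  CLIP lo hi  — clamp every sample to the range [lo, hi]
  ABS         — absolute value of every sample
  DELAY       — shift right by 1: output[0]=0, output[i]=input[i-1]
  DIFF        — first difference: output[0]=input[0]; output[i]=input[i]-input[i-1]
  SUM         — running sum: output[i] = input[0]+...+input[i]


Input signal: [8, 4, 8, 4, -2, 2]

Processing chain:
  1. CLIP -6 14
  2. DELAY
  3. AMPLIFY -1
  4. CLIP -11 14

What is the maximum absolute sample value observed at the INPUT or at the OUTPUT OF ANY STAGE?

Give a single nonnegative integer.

Input: [8, 4, 8, 4, -2, 2] (max |s|=8)
Stage 1 (CLIP -6 14): clip(8,-6,14)=8, clip(4,-6,14)=4, clip(8,-6,14)=8, clip(4,-6,14)=4, clip(-2,-6,14)=-2, clip(2,-6,14)=2 -> [8, 4, 8, 4, -2, 2] (max |s|=8)
Stage 2 (DELAY): [0, 8, 4, 8, 4, -2] = [0, 8, 4, 8, 4, -2] -> [0, 8, 4, 8, 4, -2] (max |s|=8)
Stage 3 (AMPLIFY -1): 0*-1=0, 8*-1=-8, 4*-1=-4, 8*-1=-8, 4*-1=-4, -2*-1=2 -> [0, -8, -4, -8, -4, 2] (max |s|=8)
Stage 4 (CLIP -11 14): clip(0,-11,14)=0, clip(-8,-11,14)=-8, clip(-4,-11,14)=-4, clip(-8,-11,14)=-8, clip(-4,-11,14)=-4, clip(2,-11,14)=2 -> [0, -8, -4, -8, -4, 2] (max |s|=8)
Overall max amplitude: 8

Answer: 8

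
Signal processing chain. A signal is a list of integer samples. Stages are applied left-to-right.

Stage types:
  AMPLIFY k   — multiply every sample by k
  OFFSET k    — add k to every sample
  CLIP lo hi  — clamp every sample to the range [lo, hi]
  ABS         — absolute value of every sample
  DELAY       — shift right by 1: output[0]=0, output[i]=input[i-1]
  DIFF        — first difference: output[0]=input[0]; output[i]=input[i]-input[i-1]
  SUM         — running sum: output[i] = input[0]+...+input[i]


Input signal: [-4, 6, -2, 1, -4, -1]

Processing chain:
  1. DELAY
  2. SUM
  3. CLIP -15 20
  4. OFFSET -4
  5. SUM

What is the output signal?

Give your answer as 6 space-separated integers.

Input: [-4, 6, -2, 1, -4, -1]
Stage 1 (DELAY): [0, -4, 6, -2, 1, -4] = [0, -4, 6, -2, 1, -4] -> [0, -4, 6, -2, 1, -4]
Stage 2 (SUM): sum[0..0]=0, sum[0..1]=-4, sum[0..2]=2, sum[0..3]=0, sum[0..4]=1, sum[0..5]=-3 -> [0, -4, 2, 0, 1, -3]
Stage 3 (CLIP -15 20): clip(0,-15,20)=0, clip(-4,-15,20)=-4, clip(2,-15,20)=2, clip(0,-15,20)=0, clip(1,-15,20)=1, clip(-3,-15,20)=-3 -> [0, -4, 2, 0, 1, -3]
Stage 4 (OFFSET -4): 0+-4=-4, -4+-4=-8, 2+-4=-2, 0+-4=-4, 1+-4=-3, -3+-4=-7 -> [-4, -8, -2, -4, -3, -7]
Stage 5 (SUM): sum[0..0]=-4, sum[0..1]=-12, sum[0..2]=-14, sum[0..3]=-18, sum[0..4]=-21, sum[0..5]=-28 -> [-4, -12, -14, -18, -21, -28]

Answer: -4 -12 -14 -18 -21 -28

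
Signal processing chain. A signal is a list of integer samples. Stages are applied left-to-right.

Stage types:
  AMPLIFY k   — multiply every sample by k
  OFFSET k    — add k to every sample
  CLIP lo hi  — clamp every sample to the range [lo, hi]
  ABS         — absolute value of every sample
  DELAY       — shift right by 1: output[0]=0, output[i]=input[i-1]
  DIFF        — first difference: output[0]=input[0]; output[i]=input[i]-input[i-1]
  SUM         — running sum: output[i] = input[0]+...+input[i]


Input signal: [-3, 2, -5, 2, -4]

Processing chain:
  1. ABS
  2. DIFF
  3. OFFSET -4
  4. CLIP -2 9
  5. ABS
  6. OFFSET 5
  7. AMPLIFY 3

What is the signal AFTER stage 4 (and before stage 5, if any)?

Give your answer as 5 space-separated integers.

Answer: -1 -2 -1 -2 -2

Derivation:
Input: [-3, 2, -5, 2, -4]
Stage 1 (ABS): |-3|=3, |2|=2, |-5|=5, |2|=2, |-4|=4 -> [3, 2, 5, 2, 4]
Stage 2 (DIFF): s[0]=3, 2-3=-1, 5-2=3, 2-5=-3, 4-2=2 -> [3, -1, 3, -3, 2]
Stage 3 (OFFSET -4): 3+-4=-1, -1+-4=-5, 3+-4=-1, -3+-4=-7, 2+-4=-2 -> [-1, -5, -1, -7, -2]
Stage 4 (CLIP -2 9): clip(-1,-2,9)=-1, clip(-5,-2,9)=-2, clip(-1,-2,9)=-1, clip(-7,-2,9)=-2, clip(-2,-2,9)=-2 -> [-1, -2, -1, -2, -2]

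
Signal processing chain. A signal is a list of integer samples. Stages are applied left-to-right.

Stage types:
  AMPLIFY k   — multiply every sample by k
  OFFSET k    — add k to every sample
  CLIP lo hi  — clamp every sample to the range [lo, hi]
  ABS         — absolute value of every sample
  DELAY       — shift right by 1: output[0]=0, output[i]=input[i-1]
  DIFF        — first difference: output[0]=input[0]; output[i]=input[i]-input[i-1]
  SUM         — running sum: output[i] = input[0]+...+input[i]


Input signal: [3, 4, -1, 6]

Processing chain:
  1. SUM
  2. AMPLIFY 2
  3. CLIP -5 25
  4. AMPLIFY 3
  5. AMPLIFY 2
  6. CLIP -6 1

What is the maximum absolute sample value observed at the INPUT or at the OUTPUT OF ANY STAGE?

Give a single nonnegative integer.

Input: [3, 4, -1, 6] (max |s|=6)
Stage 1 (SUM): sum[0..0]=3, sum[0..1]=7, sum[0..2]=6, sum[0..3]=12 -> [3, 7, 6, 12] (max |s|=12)
Stage 2 (AMPLIFY 2): 3*2=6, 7*2=14, 6*2=12, 12*2=24 -> [6, 14, 12, 24] (max |s|=24)
Stage 3 (CLIP -5 25): clip(6,-5,25)=6, clip(14,-5,25)=14, clip(12,-5,25)=12, clip(24,-5,25)=24 -> [6, 14, 12, 24] (max |s|=24)
Stage 4 (AMPLIFY 3): 6*3=18, 14*3=42, 12*3=36, 24*3=72 -> [18, 42, 36, 72] (max |s|=72)
Stage 5 (AMPLIFY 2): 18*2=36, 42*2=84, 36*2=72, 72*2=144 -> [36, 84, 72, 144] (max |s|=144)
Stage 6 (CLIP -6 1): clip(36,-6,1)=1, clip(84,-6,1)=1, clip(72,-6,1)=1, clip(144,-6,1)=1 -> [1, 1, 1, 1] (max |s|=1)
Overall max amplitude: 144

Answer: 144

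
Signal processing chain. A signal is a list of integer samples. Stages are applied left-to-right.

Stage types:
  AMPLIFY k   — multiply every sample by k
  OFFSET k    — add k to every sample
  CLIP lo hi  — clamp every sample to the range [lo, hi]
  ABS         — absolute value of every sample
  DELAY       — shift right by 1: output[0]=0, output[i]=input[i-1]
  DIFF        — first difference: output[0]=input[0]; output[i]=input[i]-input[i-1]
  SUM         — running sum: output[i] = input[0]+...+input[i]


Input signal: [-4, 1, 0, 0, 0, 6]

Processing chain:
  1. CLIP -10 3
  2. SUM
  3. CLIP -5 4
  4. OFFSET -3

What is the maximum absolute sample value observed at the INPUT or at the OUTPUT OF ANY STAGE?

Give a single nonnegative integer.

Input: [-4, 1, 0, 0, 0, 6] (max |s|=6)
Stage 1 (CLIP -10 3): clip(-4,-10,3)=-4, clip(1,-10,3)=1, clip(0,-10,3)=0, clip(0,-10,3)=0, clip(0,-10,3)=0, clip(6,-10,3)=3 -> [-4, 1, 0, 0, 0, 3] (max |s|=4)
Stage 2 (SUM): sum[0..0]=-4, sum[0..1]=-3, sum[0..2]=-3, sum[0..3]=-3, sum[0..4]=-3, sum[0..5]=0 -> [-4, -3, -3, -3, -3, 0] (max |s|=4)
Stage 3 (CLIP -5 4): clip(-4,-5,4)=-4, clip(-3,-5,4)=-3, clip(-3,-5,4)=-3, clip(-3,-5,4)=-3, clip(-3,-5,4)=-3, clip(0,-5,4)=0 -> [-4, -3, -3, -3, -3, 0] (max |s|=4)
Stage 4 (OFFSET -3): -4+-3=-7, -3+-3=-6, -3+-3=-6, -3+-3=-6, -3+-3=-6, 0+-3=-3 -> [-7, -6, -6, -6, -6, -3] (max |s|=7)
Overall max amplitude: 7

Answer: 7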